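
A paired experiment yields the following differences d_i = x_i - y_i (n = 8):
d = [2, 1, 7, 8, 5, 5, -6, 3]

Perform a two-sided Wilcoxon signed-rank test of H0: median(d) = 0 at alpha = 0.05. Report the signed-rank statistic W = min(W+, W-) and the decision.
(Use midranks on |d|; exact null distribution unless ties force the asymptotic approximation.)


Step 1: Drop any zero differences (none here) and take |d_i|.
|d| = [2, 1, 7, 8, 5, 5, 6, 3]
Step 2: Midrank |d_i| (ties get averaged ranks).
ranks: |2|->2, |1|->1, |7|->7, |8|->8, |5|->4.5, |5|->4.5, |6|->6, |3|->3
Step 3: Attach original signs; sum ranks with positive sign and with negative sign.
W+ = 2 + 1 + 7 + 8 + 4.5 + 4.5 + 3 = 30
W- = 6 = 6
(Check: W+ + W- = 36 should equal n(n+1)/2 = 36.)
Step 4: Test statistic W = min(W+, W-) = 6.
Step 5: Ties in |d|, so use the tie-corrected normal approximation.
        E[W] = n(n+1)/4 = 8*9/4 = 18.
        Tie groups: |d|=5 (t=2); sum(t^3 - t) = 6.
        Var[W] = n(n+1)(2n+1)/24 - sum(t^3-t)/48 = 1224/24 - 6/48 = 50.875.
        z = (W - E[W]) / sqrt(Var[W]) = (6 - 18) / 7.1327 = -1.6824.
        Two-sided p = 2*Phi(z) = 0.092491.
Step 6: alpha = 0.05. fail to reject H0.

W+ = 30, W- = 6, W = min = 6, p = 0.092491, fail to reject H0.


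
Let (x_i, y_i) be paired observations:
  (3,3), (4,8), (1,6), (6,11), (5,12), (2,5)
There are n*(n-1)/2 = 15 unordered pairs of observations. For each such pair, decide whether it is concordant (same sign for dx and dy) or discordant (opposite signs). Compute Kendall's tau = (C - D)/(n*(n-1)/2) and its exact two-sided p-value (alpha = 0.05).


Step 1: Enumerate the 15 unordered pairs (i,j) with i<j and classify each by sign(x_j-x_i) * sign(y_j-y_i).
  (1,2):dx=+1,dy=+5->C; (1,3):dx=-2,dy=+3->D; (1,4):dx=+3,dy=+8->C; (1,5):dx=+2,dy=+9->C
  (1,6):dx=-1,dy=+2->D; (2,3):dx=-3,dy=-2->C; (2,4):dx=+2,dy=+3->C; (2,5):dx=+1,dy=+4->C
  (2,6):dx=-2,dy=-3->C; (3,4):dx=+5,dy=+5->C; (3,5):dx=+4,dy=+6->C; (3,6):dx=+1,dy=-1->D
  (4,5):dx=-1,dy=+1->D; (4,6):dx=-4,dy=-6->C; (5,6):dx=-3,dy=-7->C
Step 2: C = 11, D = 4, total pairs = 15.
Step 3: tau = (C - D)/(n(n-1)/2) = (11 - 4)/15 = 0.466667.
Step 4: Exact two-sided p-value (enumerate n! = 720 permutations of y under H0): p = 0.272222.
Step 5: alpha = 0.05. fail to reject H0.

tau_b = 0.4667 (C=11, D=4), p = 0.272222, fail to reject H0.


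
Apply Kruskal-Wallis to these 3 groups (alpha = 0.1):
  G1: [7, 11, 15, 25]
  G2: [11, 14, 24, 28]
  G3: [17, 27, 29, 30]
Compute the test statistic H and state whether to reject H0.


Step 1: Combine all N = 12 observations and assign midranks.
sorted (value, group, rank): (7,G1,1), (11,G1,2.5), (11,G2,2.5), (14,G2,4), (15,G1,5), (17,G3,6), (24,G2,7), (25,G1,8), (27,G3,9), (28,G2,10), (29,G3,11), (30,G3,12)
Step 2: Sum ranks within each group.
R_1 = 16.5 (n_1 = 4)
R_2 = 23.5 (n_2 = 4)
R_3 = 38 (n_3 = 4)
Step 3: H = 12/(N(N+1)) * sum(R_i^2/n_i) - 3(N+1)
     = 12/(12*13) * (16.5^2/4 + 23.5^2/4 + 38^2/4) - 3*13
     = 0.076923 * 567.125 - 39
     = 4.625000.
Step 4: Ties present; correction factor C = 1 - 6/(12^3 - 12) = 0.996503. Corrected H = 4.625000 / 0.996503 = 4.641228.
Step 5: Under H0, H ~ chi^2(2); p-value = 0.098213.
Step 6: alpha = 0.1. reject H0.

H = 4.6412, df = 2, p = 0.098213, reject H0.


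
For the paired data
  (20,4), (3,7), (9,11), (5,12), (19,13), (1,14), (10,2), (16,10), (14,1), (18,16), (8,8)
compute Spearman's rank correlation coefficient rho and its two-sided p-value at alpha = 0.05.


Step 1: Rank x and y separately (midranks; no ties here).
rank(x): 20->11, 3->2, 9->5, 5->3, 19->10, 1->1, 10->6, 16->8, 14->7, 18->9, 8->4
rank(y): 4->3, 7->4, 11->7, 12->8, 13->9, 14->10, 2->2, 10->6, 1->1, 16->11, 8->5
Step 2: d_i = R_x(i) - R_y(i); compute d_i^2.
  (11-3)^2=64, (2-4)^2=4, (5-7)^2=4, (3-8)^2=25, (10-9)^2=1, (1-10)^2=81, (6-2)^2=16, (8-6)^2=4, (7-1)^2=36, (9-11)^2=4, (4-5)^2=1
sum(d^2) = 240.
Step 3: rho = 1 - 6*240 / (11*(11^2 - 1)) = 1 - 1440/1320 = -0.090909.
Step 4: Under H0, t = rho * sqrt((n-2)/(1-rho^2)) = -0.2739 ~ t(9).
Step 5: Two-sided p-value from the t-distribution with 9 df = 0.790373.
Step 6: alpha = 0.05. fail to reject H0.

rho = -0.0909, p = 0.790373, fail to reject H0 at alpha = 0.05.


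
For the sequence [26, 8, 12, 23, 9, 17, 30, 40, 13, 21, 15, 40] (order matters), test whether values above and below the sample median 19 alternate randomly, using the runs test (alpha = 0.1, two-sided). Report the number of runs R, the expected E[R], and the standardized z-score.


Step 1: Compute median = 19; label A = above, B = below.
Labels in order: ABBABBAABABA  (n_A = 6, n_B = 6)
Step 2: Count runs R = 9.
Step 3: Under H0 (random ordering), E[R] = 2*n_A*n_B/(n_A+n_B) + 1 = 2*6*6/12 + 1 = 7.0000.
        Var[R] = 2*n_A*n_B*(2*n_A*n_B - n_A - n_B) / ((n_A+n_B)^2 * (n_A+n_B-1)) = 4320/1584 = 2.7273.
        SD[R] = 1.6514.
Step 4: Continuity-corrected z = (R - 0.5 - E[R]) / SD[R] = (9 - 0.5 - 7.0000) / 1.6514 = 0.9083.
Step 5: Two-sided p-value via normal approximation = 2*(1 - Phi(|z|)) = 0.363722.
Step 6: alpha = 0.1. fail to reject H0.

R = 9, z = 0.9083, p = 0.363722, fail to reject H0.


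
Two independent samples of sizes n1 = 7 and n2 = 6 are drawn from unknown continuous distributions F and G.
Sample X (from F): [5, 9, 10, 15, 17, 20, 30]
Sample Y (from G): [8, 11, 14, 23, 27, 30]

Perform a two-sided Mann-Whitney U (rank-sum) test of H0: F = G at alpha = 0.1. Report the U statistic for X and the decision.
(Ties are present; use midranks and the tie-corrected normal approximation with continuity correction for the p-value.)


Step 1: Combine and sort all 13 observations; assign midranks.
sorted (value, group): (5,X), (8,Y), (9,X), (10,X), (11,Y), (14,Y), (15,X), (17,X), (20,X), (23,Y), (27,Y), (30,X), (30,Y)
ranks: 5->1, 8->2, 9->3, 10->4, 11->5, 14->6, 15->7, 17->8, 20->9, 23->10, 27->11, 30->12.5, 30->12.5
Step 2: Rank sum for X: R1 = 1 + 3 + 4 + 7 + 8 + 9 + 12.5 = 44.5.
Step 3: U_X = R1 - n1(n1+1)/2 = 44.5 - 7*8/2 = 44.5 - 28 = 16.5.
       U_Y = n1*n2 - U_X = 42 - 16.5 = 25.5.
Step 4: Ties are present, so use the tie-corrected normal approximation (with continuity correction) for the p-value.
Step 5: p-value = 0.567176; compare to alpha = 0.1. fail to reject H0.

U_X = 16.5, p = 0.567176, fail to reject H0 at alpha = 0.1.


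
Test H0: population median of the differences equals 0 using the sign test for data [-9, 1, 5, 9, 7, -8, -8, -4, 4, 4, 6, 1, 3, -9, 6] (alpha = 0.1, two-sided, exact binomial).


Step 1: Discard zero differences. Original n = 15; n_eff = number of nonzero differences = 15.
Nonzero differences (with sign): -9, +1, +5, +9, +7, -8, -8, -4, +4, +4, +6, +1, +3, -9, +6
Step 2: Count signs: positive = 10, negative = 5.
Step 3: Under H0: P(positive) = 0.5, so the number of positives S ~ Bin(15, 0.5).
Step 4: Two-sided exact p-value = sum of Bin(15,0.5) probabilities at or below the observed probability = 0.301758.
Step 5: alpha = 0.1. fail to reject H0.

n_eff = 15, pos = 10, neg = 5, p = 0.301758, fail to reject H0.


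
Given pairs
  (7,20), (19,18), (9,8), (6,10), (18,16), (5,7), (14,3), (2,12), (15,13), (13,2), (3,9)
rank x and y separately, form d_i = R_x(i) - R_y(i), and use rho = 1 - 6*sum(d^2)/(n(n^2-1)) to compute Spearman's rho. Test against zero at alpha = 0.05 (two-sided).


Step 1: Rank x and y separately (midranks; no ties here).
rank(x): 7->5, 19->11, 9->6, 6->4, 18->10, 5->3, 14->8, 2->1, 15->9, 13->7, 3->2
rank(y): 20->11, 18->10, 8->4, 10->6, 16->9, 7->3, 3->2, 12->7, 13->8, 2->1, 9->5
Step 2: d_i = R_x(i) - R_y(i); compute d_i^2.
  (5-11)^2=36, (11-10)^2=1, (6-4)^2=4, (4-6)^2=4, (10-9)^2=1, (3-3)^2=0, (8-2)^2=36, (1-7)^2=36, (9-8)^2=1, (7-1)^2=36, (2-5)^2=9
sum(d^2) = 164.
Step 3: rho = 1 - 6*164 / (11*(11^2 - 1)) = 1 - 984/1320 = 0.254545.
Step 4: Under H0, t = rho * sqrt((n-2)/(1-rho^2)) = 0.7896 ~ t(9).
Step 5: Two-sided p-value from the t-distribution with 9 df = 0.450037.
Step 6: alpha = 0.05. fail to reject H0.

rho = 0.2545, p = 0.450037, fail to reject H0 at alpha = 0.05.


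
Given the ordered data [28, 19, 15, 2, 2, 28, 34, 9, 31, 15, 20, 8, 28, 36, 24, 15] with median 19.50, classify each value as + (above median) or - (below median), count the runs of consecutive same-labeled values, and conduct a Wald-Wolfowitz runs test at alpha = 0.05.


Step 1: Compute median = 19.50; label A = above, B = below.
Labels in order: ABBBBAABABABAAAB  (n_A = 8, n_B = 8)
Step 2: Count runs R = 10.
Step 3: Under H0 (random ordering), E[R] = 2*n_A*n_B/(n_A+n_B) + 1 = 2*8*8/16 + 1 = 9.0000.
        Var[R] = 2*n_A*n_B*(2*n_A*n_B - n_A - n_B) / ((n_A+n_B)^2 * (n_A+n_B-1)) = 14336/3840 = 3.7333.
        SD[R] = 1.9322.
Step 4: Continuity-corrected z = (R - 0.5 - E[R]) / SD[R] = (10 - 0.5 - 9.0000) / 1.9322 = 0.2588.
Step 5: Two-sided p-value via normal approximation = 2*(1 - Phi(|z|)) = 0.795809.
Step 6: alpha = 0.05. fail to reject H0.

R = 10, z = 0.2588, p = 0.795809, fail to reject H0.


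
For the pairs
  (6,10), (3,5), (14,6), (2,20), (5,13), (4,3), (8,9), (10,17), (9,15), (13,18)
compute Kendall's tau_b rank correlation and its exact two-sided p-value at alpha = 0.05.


Step 1: Enumerate the 45 unordered pairs (i,j) with i<j and classify each by sign(x_j-x_i) * sign(y_j-y_i).
  (1,2):dx=-3,dy=-5->C; (1,3):dx=+8,dy=-4->D; (1,4):dx=-4,dy=+10->D; (1,5):dx=-1,dy=+3->D
  (1,6):dx=-2,dy=-7->C; (1,7):dx=+2,dy=-1->D; (1,8):dx=+4,dy=+7->C; (1,9):dx=+3,dy=+5->C
  (1,10):dx=+7,dy=+8->C; (2,3):dx=+11,dy=+1->C; (2,4):dx=-1,dy=+15->D; (2,5):dx=+2,dy=+8->C
  (2,6):dx=+1,dy=-2->D; (2,7):dx=+5,dy=+4->C; (2,8):dx=+7,dy=+12->C; (2,9):dx=+6,dy=+10->C
  (2,10):dx=+10,dy=+13->C; (3,4):dx=-12,dy=+14->D; (3,5):dx=-9,dy=+7->D; (3,6):dx=-10,dy=-3->C
  (3,7):dx=-6,dy=+3->D; (3,8):dx=-4,dy=+11->D; (3,9):dx=-5,dy=+9->D; (3,10):dx=-1,dy=+12->D
  (4,5):dx=+3,dy=-7->D; (4,6):dx=+2,dy=-17->D; (4,7):dx=+6,dy=-11->D; (4,8):dx=+8,dy=-3->D
  (4,9):dx=+7,dy=-5->D; (4,10):dx=+11,dy=-2->D; (5,6):dx=-1,dy=-10->C; (5,7):dx=+3,dy=-4->D
  (5,8):dx=+5,dy=+4->C; (5,9):dx=+4,dy=+2->C; (5,10):dx=+8,dy=+5->C; (6,7):dx=+4,dy=+6->C
  (6,8):dx=+6,dy=+14->C; (6,9):dx=+5,dy=+12->C; (6,10):dx=+9,dy=+15->C; (7,8):dx=+2,dy=+8->C
  (7,9):dx=+1,dy=+6->C; (7,10):dx=+5,dy=+9->C; (8,9):dx=-1,dy=-2->C; (8,10):dx=+3,dy=+1->C
  (9,10):dx=+4,dy=+3->C
Step 2: C = 26, D = 19, total pairs = 45.
Step 3: tau = (C - D)/(n(n-1)/2) = (26 - 19)/45 = 0.155556.
Step 4: Exact two-sided p-value (enumerate n! = 3628800 permutations of y under H0): p = 0.600654.
Step 5: alpha = 0.05. fail to reject H0.

tau_b = 0.1556 (C=26, D=19), p = 0.600654, fail to reject H0.


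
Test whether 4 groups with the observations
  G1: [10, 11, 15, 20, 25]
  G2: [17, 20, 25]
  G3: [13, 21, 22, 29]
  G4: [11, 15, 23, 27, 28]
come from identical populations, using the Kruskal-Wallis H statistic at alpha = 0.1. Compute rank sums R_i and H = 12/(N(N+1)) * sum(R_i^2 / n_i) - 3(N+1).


Step 1: Combine all N = 17 observations and assign midranks.
sorted (value, group, rank): (10,G1,1), (11,G1,2.5), (11,G4,2.5), (13,G3,4), (15,G1,5.5), (15,G4,5.5), (17,G2,7), (20,G1,8.5), (20,G2,8.5), (21,G3,10), (22,G3,11), (23,G4,12), (25,G1,13.5), (25,G2,13.5), (27,G4,15), (28,G4,16), (29,G3,17)
Step 2: Sum ranks within each group.
R_1 = 31 (n_1 = 5)
R_2 = 29 (n_2 = 3)
R_3 = 42 (n_3 = 4)
R_4 = 51 (n_4 = 5)
Step 3: H = 12/(N(N+1)) * sum(R_i^2/n_i) - 3(N+1)
     = 12/(17*18) * (31^2/5 + 29^2/3 + 42^2/4 + 51^2/5) - 3*18
     = 0.039216 * 1433.73 - 54
     = 2.224837.
Step 4: Ties present; correction factor C = 1 - 24/(17^3 - 17) = 0.995098. Corrected H = 2.224837 / 0.995098 = 2.235796.
Step 5: Under H0, H ~ chi^2(3); p-value = 0.524932.
Step 6: alpha = 0.1. fail to reject H0.

H = 2.2358, df = 3, p = 0.524932, fail to reject H0.


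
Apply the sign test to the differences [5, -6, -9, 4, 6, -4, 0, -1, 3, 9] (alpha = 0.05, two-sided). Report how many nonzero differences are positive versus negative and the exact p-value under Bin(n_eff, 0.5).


Step 1: Discard zero differences. Original n = 10; n_eff = number of nonzero differences = 9.
Nonzero differences (with sign): +5, -6, -9, +4, +6, -4, -1, +3, +9
Step 2: Count signs: positive = 5, negative = 4.
Step 3: Under H0: P(positive) = 0.5, so the number of positives S ~ Bin(9, 0.5).
Step 4: Two-sided exact p-value = sum of Bin(9,0.5) probabilities at or below the observed probability = 1.000000.
Step 5: alpha = 0.05. fail to reject H0.

n_eff = 9, pos = 5, neg = 4, p = 1.000000, fail to reject H0.


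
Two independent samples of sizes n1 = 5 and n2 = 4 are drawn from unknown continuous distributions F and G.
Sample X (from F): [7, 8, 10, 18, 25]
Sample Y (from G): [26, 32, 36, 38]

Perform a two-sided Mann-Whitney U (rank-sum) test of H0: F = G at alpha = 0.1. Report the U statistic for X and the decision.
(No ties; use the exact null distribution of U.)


Step 1: Combine and sort all 9 observations; assign midranks.
sorted (value, group): (7,X), (8,X), (10,X), (18,X), (25,X), (26,Y), (32,Y), (36,Y), (38,Y)
ranks: 7->1, 8->2, 10->3, 18->4, 25->5, 26->6, 32->7, 36->8, 38->9
Step 2: Rank sum for X: R1 = 1 + 2 + 3 + 4 + 5 = 15.
Step 3: U_X = R1 - n1(n1+1)/2 = 15 - 5*6/2 = 15 - 15 = 0.
       U_Y = n1*n2 - U_X = 20 - 0 = 20.
Step 4: No ties, so the exact null distribution of U (based on enumerating the C(9,5) = 126 equally likely rank assignments) gives the two-sided p-value.
Step 5: p-value = 0.015873; compare to alpha = 0.1. reject H0.

U_X = 0, p = 0.015873, reject H0 at alpha = 0.1.


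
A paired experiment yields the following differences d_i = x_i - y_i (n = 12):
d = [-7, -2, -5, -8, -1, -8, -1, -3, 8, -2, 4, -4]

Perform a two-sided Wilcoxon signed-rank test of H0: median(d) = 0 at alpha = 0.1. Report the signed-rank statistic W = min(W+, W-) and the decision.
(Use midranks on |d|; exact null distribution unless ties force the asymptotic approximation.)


Step 1: Drop any zero differences (none here) and take |d_i|.
|d| = [7, 2, 5, 8, 1, 8, 1, 3, 8, 2, 4, 4]
Step 2: Midrank |d_i| (ties get averaged ranks).
ranks: |7|->9, |2|->3.5, |5|->8, |8|->11, |1|->1.5, |8|->11, |1|->1.5, |3|->5, |8|->11, |2|->3.5, |4|->6.5, |4|->6.5
Step 3: Attach original signs; sum ranks with positive sign and with negative sign.
W+ = 11 + 6.5 = 17.5
W- = 9 + 3.5 + 8 + 11 + 1.5 + 11 + 1.5 + 5 + 3.5 + 6.5 = 60.5
(Check: W+ + W- = 78 should equal n(n+1)/2 = 78.)
Step 4: Test statistic W = min(W+, W-) = 17.5.
Step 5: Ties in |d|, so use the tie-corrected normal approximation.
        E[W] = n(n+1)/4 = 12*13/4 = 39.
        Tie groups: |d|=1 (t=2), |d|=2 (t=2), |d|=4 (t=2), |d|=8 (t=3); sum(t^3 - t) = 42.
        Var[W] = n(n+1)(2n+1)/24 - sum(t^3-t)/48 = 3900/24 - 42/48 = 161.625.
        z = (W - E[W]) / sqrt(Var[W]) = (17.5 - 39) / 12.7132 = -1.6912.
        Two-sided p = 2*Phi(z) = 0.090807.
Step 6: alpha = 0.1. reject H0.

W+ = 17.5, W- = 60.5, W = min = 17.5, p = 0.090807, reject H0.


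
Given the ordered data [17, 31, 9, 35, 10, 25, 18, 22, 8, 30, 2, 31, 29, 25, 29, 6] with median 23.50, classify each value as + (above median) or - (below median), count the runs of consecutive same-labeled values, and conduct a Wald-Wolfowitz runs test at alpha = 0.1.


Step 1: Compute median = 23.50; label A = above, B = below.
Labels in order: BABABABBBABAAAAB  (n_A = 8, n_B = 8)
Step 2: Count runs R = 11.
Step 3: Under H0 (random ordering), E[R] = 2*n_A*n_B/(n_A+n_B) + 1 = 2*8*8/16 + 1 = 9.0000.
        Var[R] = 2*n_A*n_B*(2*n_A*n_B - n_A - n_B) / ((n_A+n_B)^2 * (n_A+n_B-1)) = 14336/3840 = 3.7333.
        SD[R] = 1.9322.
Step 4: Continuity-corrected z = (R - 0.5 - E[R]) / SD[R] = (11 - 0.5 - 9.0000) / 1.9322 = 0.7763.
Step 5: Two-sided p-value via normal approximation = 2*(1 - Phi(|z|)) = 0.437558.
Step 6: alpha = 0.1. fail to reject H0.

R = 11, z = 0.7763, p = 0.437558, fail to reject H0.


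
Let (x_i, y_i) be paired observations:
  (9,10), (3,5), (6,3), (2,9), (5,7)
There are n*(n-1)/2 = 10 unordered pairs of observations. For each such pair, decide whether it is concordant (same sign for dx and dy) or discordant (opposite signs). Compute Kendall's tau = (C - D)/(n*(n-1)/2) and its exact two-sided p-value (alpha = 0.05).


Step 1: Enumerate the 10 unordered pairs (i,j) with i<j and classify each by sign(x_j-x_i) * sign(y_j-y_i).
  (1,2):dx=-6,dy=-5->C; (1,3):dx=-3,dy=-7->C; (1,4):dx=-7,dy=-1->C; (1,5):dx=-4,dy=-3->C
  (2,3):dx=+3,dy=-2->D; (2,4):dx=-1,dy=+4->D; (2,5):dx=+2,dy=+2->C; (3,4):dx=-4,dy=+6->D
  (3,5):dx=-1,dy=+4->D; (4,5):dx=+3,dy=-2->D
Step 2: C = 5, D = 5, total pairs = 10.
Step 3: tau = (C - D)/(n(n-1)/2) = (5 - 5)/10 = 0.000000.
Step 4: Exact two-sided p-value (enumerate n! = 120 permutations of y under H0): p = 1.000000.
Step 5: alpha = 0.05. fail to reject H0.

tau_b = 0.0000 (C=5, D=5), p = 1.000000, fail to reject H0.


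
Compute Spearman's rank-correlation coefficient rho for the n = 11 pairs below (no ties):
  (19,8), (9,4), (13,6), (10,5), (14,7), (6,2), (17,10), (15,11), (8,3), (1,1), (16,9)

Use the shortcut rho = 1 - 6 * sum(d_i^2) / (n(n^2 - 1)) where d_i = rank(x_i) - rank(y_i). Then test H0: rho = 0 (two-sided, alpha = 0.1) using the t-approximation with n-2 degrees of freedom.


Step 1: Rank x and y separately (midranks; no ties here).
rank(x): 19->11, 9->4, 13->6, 10->5, 14->7, 6->2, 17->10, 15->8, 8->3, 1->1, 16->9
rank(y): 8->8, 4->4, 6->6, 5->5, 7->7, 2->2, 10->10, 11->11, 3->3, 1->1, 9->9
Step 2: d_i = R_x(i) - R_y(i); compute d_i^2.
  (11-8)^2=9, (4-4)^2=0, (6-6)^2=0, (5-5)^2=0, (7-7)^2=0, (2-2)^2=0, (10-10)^2=0, (8-11)^2=9, (3-3)^2=0, (1-1)^2=0, (9-9)^2=0
sum(d^2) = 18.
Step 3: rho = 1 - 6*18 / (11*(11^2 - 1)) = 1 - 108/1320 = 0.918182.
Step 4: Under H0, t = rho * sqrt((n-2)/(1-rho^2)) = 6.9531 ~ t(9).
Step 5: Two-sided p-value from the t-distribution with 9 df = 0.000067.
Step 6: alpha = 0.1. reject H0.

rho = 0.9182, p = 0.000067, reject H0 at alpha = 0.1.


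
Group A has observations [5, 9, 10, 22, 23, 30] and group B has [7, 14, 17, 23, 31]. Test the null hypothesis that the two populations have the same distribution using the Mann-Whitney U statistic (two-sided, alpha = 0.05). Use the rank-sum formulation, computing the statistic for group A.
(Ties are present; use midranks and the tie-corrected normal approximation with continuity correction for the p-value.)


Step 1: Combine and sort all 11 observations; assign midranks.
sorted (value, group): (5,X), (7,Y), (9,X), (10,X), (14,Y), (17,Y), (22,X), (23,X), (23,Y), (30,X), (31,Y)
ranks: 5->1, 7->2, 9->3, 10->4, 14->5, 17->6, 22->7, 23->8.5, 23->8.5, 30->10, 31->11
Step 2: Rank sum for X: R1 = 1 + 3 + 4 + 7 + 8.5 + 10 = 33.5.
Step 3: U_X = R1 - n1(n1+1)/2 = 33.5 - 6*7/2 = 33.5 - 21 = 12.5.
       U_Y = n1*n2 - U_X = 30 - 12.5 = 17.5.
Step 4: Ties are present, so use the tie-corrected normal approximation (with continuity correction) for the p-value.
Step 5: p-value = 0.714379; compare to alpha = 0.05. fail to reject H0.

U_X = 12.5, p = 0.714379, fail to reject H0 at alpha = 0.05.


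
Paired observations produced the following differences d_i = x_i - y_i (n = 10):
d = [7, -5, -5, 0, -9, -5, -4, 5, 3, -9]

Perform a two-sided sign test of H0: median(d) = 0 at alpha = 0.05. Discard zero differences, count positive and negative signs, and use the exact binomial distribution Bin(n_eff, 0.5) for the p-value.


Step 1: Discard zero differences. Original n = 10; n_eff = number of nonzero differences = 9.
Nonzero differences (with sign): +7, -5, -5, -9, -5, -4, +5, +3, -9
Step 2: Count signs: positive = 3, negative = 6.
Step 3: Under H0: P(positive) = 0.5, so the number of positives S ~ Bin(9, 0.5).
Step 4: Two-sided exact p-value = sum of Bin(9,0.5) probabilities at or below the observed probability = 0.507812.
Step 5: alpha = 0.05. fail to reject H0.

n_eff = 9, pos = 3, neg = 6, p = 0.507812, fail to reject H0.


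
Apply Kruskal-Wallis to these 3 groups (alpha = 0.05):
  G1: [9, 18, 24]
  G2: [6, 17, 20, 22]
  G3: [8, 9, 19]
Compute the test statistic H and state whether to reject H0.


Step 1: Combine all N = 10 observations and assign midranks.
sorted (value, group, rank): (6,G2,1), (8,G3,2), (9,G1,3.5), (9,G3,3.5), (17,G2,5), (18,G1,6), (19,G3,7), (20,G2,8), (22,G2,9), (24,G1,10)
Step 2: Sum ranks within each group.
R_1 = 19.5 (n_1 = 3)
R_2 = 23 (n_2 = 4)
R_3 = 12.5 (n_3 = 3)
Step 3: H = 12/(N(N+1)) * sum(R_i^2/n_i) - 3(N+1)
     = 12/(10*11) * (19.5^2/3 + 23^2/4 + 12.5^2/3) - 3*11
     = 0.109091 * 311.083 - 33
     = 0.936364.
Step 4: Ties present; correction factor C = 1 - 6/(10^3 - 10) = 0.993939. Corrected H = 0.936364 / 0.993939 = 0.942073.
Step 5: Under H0, H ~ chi^2(2); p-value = 0.624355.
Step 6: alpha = 0.05. fail to reject H0.

H = 0.9421, df = 2, p = 0.624355, fail to reject H0.


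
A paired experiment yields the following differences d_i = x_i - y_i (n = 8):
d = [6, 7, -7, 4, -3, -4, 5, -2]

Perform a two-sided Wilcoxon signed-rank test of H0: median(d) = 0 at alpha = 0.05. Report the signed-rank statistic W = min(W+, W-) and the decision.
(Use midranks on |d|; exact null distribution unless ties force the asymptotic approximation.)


Step 1: Drop any zero differences (none here) and take |d_i|.
|d| = [6, 7, 7, 4, 3, 4, 5, 2]
Step 2: Midrank |d_i| (ties get averaged ranks).
ranks: |6|->6, |7|->7.5, |7|->7.5, |4|->3.5, |3|->2, |4|->3.5, |5|->5, |2|->1
Step 3: Attach original signs; sum ranks with positive sign and with negative sign.
W+ = 6 + 7.5 + 3.5 + 5 = 22
W- = 7.5 + 2 + 3.5 + 1 = 14
(Check: W+ + W- = 36 should equal n(n+1)/2 = 36.)
Step 4: Test statistic W = min(W+, W-) = 14.
Step 5: Ties in |d|, so use the tie-corrected normal approximation.
        E[W] = n(n+1)/4 = 8*9/4 = 18.
        Tie groups: |d|=4 (t=2), |d|=7 (t=2); sum(t^3 - t) = 12.
        Var[W] = n(n+1)(2n+1)/24 - sum(t^3-t)/48 = 1224/24 - 12/48 = 50.75.
        z = (W - E[W]) / sqrt(Var[W]) = (14 - 18) / 7.1239 = -0.5615.
        Two-sided p = 2*Phi(z) = 0.574464.
Step 6: alpha = 0.05. fail to reject H0.

W+ = 22, W- = 14, W = min = 14, p = 0.574464, fail to reject H0.


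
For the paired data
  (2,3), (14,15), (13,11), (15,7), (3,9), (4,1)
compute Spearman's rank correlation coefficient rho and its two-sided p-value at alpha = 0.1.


Step 1: Rank x and y separately (midranks; no ties here).
rank(x): 2->1, 14->5, 13->4, 15->6, 3->2, 4->3
rank(y): 3->2, 15->6, 11->5, 7->3, 9->4, 1->1
Step 2: d_i = R_x(i) - R_y(i); compute d_i^2.
  (1-2)^2=1, (5-6)^2=1, (4-5)^2=1, (6-3)^2=9, (2-4)^2=4, (3-1)^2=4
sum(d^2) = 20.
Step 3: rho = 1 - 6*20 / (6*(6^2 - 1)) = 1 - 120/210 = 0.428571.
Step 4: Under H0, t = rho * sqrt((n-2)/(1-rho^2)) = 0.9487 ~ t(4).
Step 5: Two-sided p-value from the t-distribution with 4 df = 0.396501.
Step 6: alpha = 0.1. fail to reject H0.

rho = 0.4286, p = 0.396501, fail to reject H0 at alpha = 0.1.


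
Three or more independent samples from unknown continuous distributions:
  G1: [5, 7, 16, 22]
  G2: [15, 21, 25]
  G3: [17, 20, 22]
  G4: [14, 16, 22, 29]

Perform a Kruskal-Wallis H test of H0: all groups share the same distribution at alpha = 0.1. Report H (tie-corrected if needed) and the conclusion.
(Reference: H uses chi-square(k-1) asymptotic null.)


Step 1: Combine all N = 14 observations and assign midranks.
sorted (value, group, rank): (5,G1,1), (7,G1,2), (14,G4,3), (15,G2,4), (16,G1,5.5), (16,G4,5.5), (17,G3,7), (20,G3,8), (21,G2,9), (22,G1,11), (22,G3,11), (22,G4,11), (25,G2,13), (29,G4,14)
Step 2: Sum ranks within each group.
R_1 = 19.5 (n_1 = 4)
R_2 = 26 (n_2 = 3)
R_3 = 26 (n_3 = 3)
R_4 = 33.5 (n_4 = 4)
Step 3: H = 12/(N(N+1)) * sum(R_i^2/n_i) - 3(N+1)
     = 12/(14*15) * (19.5^2/4 + 26^2/3 + 26^2/3 + 33.5^2/4) - 3*15
     = 0.057143 * 826.292 - 45
     = 2.216667.
Step 4: Ties present; correction factor C = 1 - 30/(14^3 - 14) = 0.989011. Corrected H = 2.216667 / 0.989011 = 2.241296.
Step 5: Under H0, H ~ chi^2(3); p-value = 0.523860.
Step 6: alpha = 0.1. fail to reject H0.

H = 2.2413, df = 3, p = 0.523860, fail to reject H0.


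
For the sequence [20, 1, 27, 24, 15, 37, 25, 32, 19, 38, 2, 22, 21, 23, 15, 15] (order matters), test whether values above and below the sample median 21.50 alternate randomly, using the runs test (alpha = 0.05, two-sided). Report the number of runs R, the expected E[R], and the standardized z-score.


Step 1: Compute median = 21.50; label A = above, B = below.
Labels in order: BBAABAAABABABABB  (n_A = 8, n_B = 8)
Step 2: Count runs R = 11.
Step 3: Under H0 (random ordering), E[R] = 2*n_A*n_B/(n_A+n_B) + 1 = 2*8*8/16 + 1 = 9.0000.
        Var[R] = 2*n_A*n_B*(2*n_A*n_B - n_A - n_B) / ((n_A+n_B)^2 * (n_A+n_B-1)) = 14336/3840 = 3.7333.
        SD[R] = 1.9322.
Step 4: Continuity-corrected z = (R - 0.5 - E[R]) / SD[R] = (11 - 0.5 - 9.0000) / 1.9322 = 0.7763.
Step 5: Two-sided p-value via normal approximation = 2*(1 - Phi(|z|)) = 0.437558.
Step 6: alpha = 0.05. fail to reject H0.

R = 11, z = 0.7763, p = 0.437558, fail to reject H0.


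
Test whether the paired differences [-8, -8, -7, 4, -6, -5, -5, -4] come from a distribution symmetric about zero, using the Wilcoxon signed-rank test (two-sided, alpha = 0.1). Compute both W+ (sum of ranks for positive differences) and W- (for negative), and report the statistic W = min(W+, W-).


Step 1: Drop any zero differences (none here) and take |d_i|.
|d| = [8, 8, 7, 4, 6, 5, 5, 4]
Step 2: Midrank |d_i| (ties get averaged ranks).
ranks: |8|->7.5, |8|->7.5, |7|->6, |4|->1.5, |6|->5, |5|->3.5, |5|->3.5, |4|->1.5
Step 3: Attach original signs; sum ranks with positive sign and with negative sign.
W+ = 1.5 = 1.5
W- = 7.5 + 7.5 + 6 + 5 + 3.5 + 3.5 + 1.5 = 34.5
(Check: W+ + W- = 36 should equal n(n+1)/2 = 36.)
Step 4: Test statistic W = min(W+, W-) = 1.5.
Step 5: Ties in |d|, so use the tie-corrected normal approximation.
        E[W] = n(n+1)/4 = 8*9/4 = 18.
        Tie groups: |d|=4 (t=2), |d|=5 (t=2), |d|=8 (t=2); sum(t^3 - t) = 18.
        Var[W] = n(n+1)(2n+1)/24 - sum(t^3-t)/48 = 1224/24 - 18/48 = 50.625.
        z = (W - E[W]) / sqrt(Var[W]) = (1.5 - 18) / 7.1151 = -2.3190.
        Two-sided p = 2*Phi(z) = 0.020395.
Step 6: alpha = 0.1. reject H0.

W+ = 1.5, W- = 34.5, W = min = 1.5, p = 0.020395, reject H0.


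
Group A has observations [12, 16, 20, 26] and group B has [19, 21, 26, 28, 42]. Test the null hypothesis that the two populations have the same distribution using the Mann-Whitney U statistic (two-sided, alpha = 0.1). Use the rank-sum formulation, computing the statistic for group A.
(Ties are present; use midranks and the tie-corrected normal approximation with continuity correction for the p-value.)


Step 1: Combine and sort all 9 observations; assign midranks.
sorted (value, group): (12,X), (16,X), (19,Y), (20,X), (21,Y), (26,X), (26,Y), (28,Y), (42,Y)
ranks: 12->1, 16->2, 19->3, 20->4, 21->5, 26->6.5, 26->6.5, 28->8, 42->9
Step 2: Rank sum for X: R1 = 1 + 2 + 4 + 6.5 = 13.5.
Step 3: U_X = R1 - n1(n1+1)/2 = 13.5 - 4*5/2 = 13.5 - 10 = 3.5.
       U_Y = n1*n2 - U_X = 20 - 3.5 = 16.5.
Step 4: Ties are present, so use the tie-corrected normal approximation (with continuity correction) for the p-value.
Step 5: p-value = 0.139983; compare to alpha = 0.1. fail to reject H0.

U_X = 3.5, p = 0.139983, fail to reject H0 at alpha = 0.1.


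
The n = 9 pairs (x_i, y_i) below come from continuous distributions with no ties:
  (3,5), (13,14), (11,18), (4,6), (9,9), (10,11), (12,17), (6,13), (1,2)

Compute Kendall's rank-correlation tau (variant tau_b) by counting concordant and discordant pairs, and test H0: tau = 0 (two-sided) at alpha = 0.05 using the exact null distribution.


Step 1: Enumerate the 36 unordered pairs (i,j) with i<j and classify each by sign(x_j-x_i) * sign(y_j-y_i).
  (1,2):dx=+10,dy=+9->C; (1,3):dx=+8,dy=+13->C; (1,4):dx=+1,dy=+1->C; (1,5):dx=+6,dy=+4->C
  (1,6):dx=+7,dy=+6->C; (1,7):dx=+9,dy=+12->C; (1,8):dx=+3,dy=+8->C; (1,9):dx=-2,dy=-3->C
  (2,3):dx=-2,dy=+4->D; (2,4):dx=-9,dy=-8->C; (2,5):dx=-4,dy=-5->C; (2,6):dx=-3,dy=-3->C
  (2,7):dx=-1,dy=+3->D; (2,8):dx=-7,dy=-1->C; (2,9):dx=-12,dy=-12->C; (3,4):dx=-7,dy=-12->C
  (3,5):dx=-2,dy=-9->C; (3,6):dx=-1,dy=-7->C; (3,7):dx=+1,dy=-1->D; (3,8):dx=-5,dy=-5->C
  (3,9):dx=-10,dy=-16->C; (4,5):dx=+5,dy=+3->C; (4,6):dx=+6,dy=+5->C; (4,7):dx=+8,dy=+11->C
  (4,8):dx=+2,dy=+7->C; (4,9):dx=-3,dy=-4->C; (5,6):dx=+1,dy=+2->C; (5,7):dx=+3,dy=+8->C
  (5,8):dx=-3,dy=+4->D; (5,9):dx=-8,dy=-7->C; (6,7):dx=+2,dy=+6->C; (6,8):dx=-4,dy=+2->D
  (6,9):dx=-9,dy=-9->C; (7,8):dx=-6,dy=-4->C; (7,9):dx=-11,dy=-15->C; (8,9):dx=-5,dy=-11->C
Step 2: C = 31, D = 5, total pairs = 36.
Step 3: tau = (C - D)/(n(n-1)/2) = (31 - 5)/36 = 0.722222.
Step 4: Exact two-sided p-value (enumerate n! = 362880 permutations of y under H0): p = 0.005886.
Step 5: alpha = 0.05. reject H0.

tau_b = 0.7222 (C=31, D=5), p = 0.005886, reject H0.


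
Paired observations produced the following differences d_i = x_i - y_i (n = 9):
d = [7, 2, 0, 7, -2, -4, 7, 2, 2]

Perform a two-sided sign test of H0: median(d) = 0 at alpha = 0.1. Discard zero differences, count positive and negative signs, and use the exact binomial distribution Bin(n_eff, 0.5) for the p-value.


Step 1: Discard zero differences. Original n = 9; n_eff = number of nonzero differences = 8.
Nonzero differences (with sign): +7, +2, +7, -2, -4, +7, +2, +2
Step 2: Count signs: positive = 6, negative = 2.
Step 3: Under H0: P(positive) = 0.5, so the number of positives S ~ Bin(8, 0.5).
Step 4: Two-sided exact p-value = sum of Bin(8,0.5) probabilities at or below the observed probability = 0.289062.
Step 5: alpha = 0.1. fail to reject H0.

n_eff = 8, pos = 6, neg = 2, p = 0.289062, fail to reject H0.


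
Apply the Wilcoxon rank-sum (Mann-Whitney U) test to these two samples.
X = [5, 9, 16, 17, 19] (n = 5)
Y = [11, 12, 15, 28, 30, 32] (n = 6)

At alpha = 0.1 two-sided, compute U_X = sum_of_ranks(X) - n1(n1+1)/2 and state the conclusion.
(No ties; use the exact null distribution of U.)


Step 1: Combine and sort all 11 observations; assign midranks.
sorted (value, group): (5,X), (9,X), (11,Y), (12,Y), (15,Y), (16,X), (17,X), (19,X), (28,Y), (30,Y), (32,Y)
ranks: 5->1, 9->2, 11->3, 12->4, 15->5, 16->6, 17->7, 19->8, 28->9, 30->10, 32->11
Step 2: Rank sum for X: R1 = 1 + 2 + 6 + 7 + 8 = 24.
Step 3: U_X = R1 - n1(n1+1)/2 = 24 - 5*6/2 = 24 - 15 = 9.
       U_Y = n1*n2 - U_X = 30 - 9 = 21.
Step 4: No ties, so the exact null distribution of U (based on enumerating the C(11,5) = 462 equally likely rank assignments) gives the two-sided p-value.
Step 5: p-value = 0.329004; compare to alpha = 0.1. fail to reject H0.

U_X = 9, p = 0.329004, fail to reject H0 at alpha = 0.1.


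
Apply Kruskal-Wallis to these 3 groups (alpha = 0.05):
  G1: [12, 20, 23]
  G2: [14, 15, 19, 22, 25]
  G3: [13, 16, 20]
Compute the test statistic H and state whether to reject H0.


Step 1: Combine all N = 11 observations and assign midranks.
sorted (value, group, rank): (12,G1,1), (13,G3,2), (14,G2,3), (15,G2,4), (16,G3,5), (19,G2,6), (20,G1,7.5), (20,G3,7.5), (22,G2,9), (23,G1,10), (25,G2,11)
Step 2: Sum ranks within each group.
R_1 = 18.5 (n_1 = 3)
R_2 = 33 (n_2 = 5)
R_3 = 14.5 (n_3 = 3)
Step 3: H = 12/(N(N+1)) * sum(R_i^2/n_i) - 3(N+1)
     = 12/(11*12) * (18.5^2/3 + 33^2/5 + 14.5^2/3) - 3*12
     = 0.090909 * 401.967 - 36
     = 0.542424.
Step 4: Ties present; correction factor C = 1 - 6/(11^3 - 11) = 0.995455. Corrected H = 0.542424 / 0.995455 = 0.544901.
Step 5: Under H0, H ~ chi^2(2); p-value = 0.761511.
Step 6: alpha = 0.05. fail to reject H0.

H = 0.5449, df = 2, p = 0.761511, fail to reject H0.


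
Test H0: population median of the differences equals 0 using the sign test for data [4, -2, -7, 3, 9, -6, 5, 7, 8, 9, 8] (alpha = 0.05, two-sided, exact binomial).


Step 1: Discard zero differences. Original n = 11; n_eff = number of nonzero differences = 11.
Nonzero differences (with sign): +4, -2, -7, +3, +9, -6, +5, +7, +8, +9, +8
Step 2: Count signs: positive = 8, negative = 3.
Step 3: Under H0: P(positive) = 0.5, so the number of positives S ~ Bin(11, 0.5).
Step 4: Two-sided exact p-value = sum of Bin(11,0.5) probabilities at or below the observed probability = 0.226562.
Step 5: alpha = 0.05. fail to reject H0.

n_eff = 11, pos = 8, neg = 3, p = 0.226562, fail to reject H0.


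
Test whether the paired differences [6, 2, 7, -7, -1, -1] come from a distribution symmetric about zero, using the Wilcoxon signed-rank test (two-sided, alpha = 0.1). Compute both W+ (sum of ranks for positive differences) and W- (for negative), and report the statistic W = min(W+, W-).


Step 1: Drop any zero differences (none here) and take |d_i|.
|d| = [6, 2, 7, 7, 1, 1]
Step 2: Midrank |d_i| (ties get averaged ranks).
ranks: |6|->4, |2|->3, |7|->5.5, |7|->5.5, |1|->1.5, |1|->1.5
Step 3: Attach original signs; sum ranks with positive sign and with negative sign.
W+ = 4 + 3 + 5.5 = 12.5
W- = 5.5 + 1.5 + 1.5 = 8.5
(Check: W+ + W- = 21 should equal n(n+1)/2 = 21.)
Step 4: Test statistic W = min(W+, W-) = 8.5.
Step 5: Ties in |d|, so use the tie-corrected normal approximation.
        E[W] = n(n+1)/4 = 6*7/4 = 10.5.
        Tie groups: |d|=1 (t=2), |d|=7 (t=2); sum(t^3 - t) = 12.
        Var[W] = n(n+1)(2n+1)/24 - sum(t^3-t)/48 = 546/24 - 12/48 = 22.5.
        z = (W - E[W]) / sqrt(Var[W]) = (8.5 - 10.5) / 4.7434 = -0.4216.
        Two-sided p = 2*Phi(z) = 0.673290.
Step 6: alpha = 0.1. fail to reject H0.

W+ = 12.5, W- = 8.5, W = min = 8.5, p = 0.673290, fail to reject H0.


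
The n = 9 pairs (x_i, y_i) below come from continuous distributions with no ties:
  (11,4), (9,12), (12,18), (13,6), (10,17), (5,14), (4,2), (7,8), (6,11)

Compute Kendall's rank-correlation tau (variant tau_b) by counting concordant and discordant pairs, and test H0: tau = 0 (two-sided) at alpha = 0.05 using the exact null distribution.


Step 1: Enumerate the 36 unordered pairs (i,j) with i<j and classify each by sign(x_j-x_i) * sign(y_j-y_i).
  (1,2):dx=-2,dy=+8->D; (1,3):dx=+1,dy=+14->C; (1,4):dx=+2,dy=+2->C; (1,5):dx=-1,dy=+13->D
  (1,6):dx=-6,dy=+10->D; (1,7):dx=-7,dy=-2->C; (1,8):dx=-4,dy=+4->D; (1,9):dx=-5,dy=+7->D
  (2,3):dx=+3,dy=+6->C; (2,4):dx=+4,dy=-6->D; (2,5):dx=+1,dy=+5->C; (2,6):dx=-4,dy=+2->D
  (2,7):dx=-5,dy=-10->C; (2,8):dx=-2,dy=-4->C; (2,9):dx=-3,dy=-1->C; (3,4):dx=+1,dy=-12->D
  (3,5):dx=-2,dy=-1->C; (3,6):dx=-7,dy=-4->C; (3,7):dx=-8,dy=-16->C; (3,8):dx=-5,dy=-10->C
  (3,9):dx=-6,dy=-7->C; (4,5):dx=-3,dy=+11->D; (4,6):dx=-8,dy=+8->D; (4,7):dx=-9,dy=-4->C
  (4,8):dx=-6,dy=+2->D; (4,9):dx=-7,dy=+5->D; (5,6):dx=-5,dy=-3->C; (5,7):dx=-6,dy=-15->C
  (5,8):dx=-3,dy=-9->C; (5,9):dx=-4,dy=-6->C; (6,7):dx=-1,dy=-12->C; (6,8):dx=+2,dy=-6->D
  (6,9):dx=+1,dy=-3->D; (7,8):dx=+3,dy=+6->C; (7,9):dx=+2,dy=+9->C; (8,9):dx=-1,dy=+3->D
Step 2: C = 21, D = 15, total pairs = 36.
Step 3: tau = (C - D)/(n(n-1)/2) = (21 - 15)/36 = 0.166667.
Step 4: Exact two-sided p-value (enumerate n! = 362880 permutations of y under H0): p = 0.612202.
Step 5: alpha = 0.05. fail to reject H0.

tau_b = 0.1667 (C=21, D=15), p = 0.612202, fail to reject H0.


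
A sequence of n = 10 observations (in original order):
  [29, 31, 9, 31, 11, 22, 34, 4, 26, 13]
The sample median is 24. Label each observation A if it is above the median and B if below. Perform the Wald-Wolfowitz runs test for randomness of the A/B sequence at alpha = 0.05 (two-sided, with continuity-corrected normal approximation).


Step 1: Compute median = 24; label A = above, B = below.
Labels in order: AABABBABAB  (n_A = 5, n_B = 5)
Step 2: Count runs R = 8.
Step 3: Under H0 (random ordering), E[R] = 2*n_A*n_B/(n_A+n_B) + 1 = 2*5*5/10 + 1 = 6.0000.
        Var[R] = 2*n_A*n_B*(2*n_A*n_B - n_A - n_B) / ((n_A+n_B)^2 * (n_A+n_B-1)) = 2000/900 = 2.2222.
        SD[R] = 1.4907.
Step 4: Continuity-corrected z = (R - 0.5 - E[R]) / SD[R] = (8 - 0.5 - 6.0000) / 1.4907 = 1.0062.
Step 5: Two-sided p-value via normal approximation = 2*(1 - Phi(|z|)) = 0.314305.
Step 6: alpha = 0.05. fail to reject H0.

R = 8, z = 1.0062, p = 0.314305, fail to reject H0.


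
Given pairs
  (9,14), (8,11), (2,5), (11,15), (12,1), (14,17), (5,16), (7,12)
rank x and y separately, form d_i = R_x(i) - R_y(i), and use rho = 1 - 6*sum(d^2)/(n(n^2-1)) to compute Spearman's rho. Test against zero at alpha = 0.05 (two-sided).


Step 1: Rank x and y separately (midranks; no ties here).
rank(x): 9->5, 8->4, 2->1, 11->6, 12->7, 14->8, 5->2, 7->3
rank(y): 14->5, 11->3, 5->2, 15->6, 1->1, 17->8, 16->7, 12->4
Step 2: d_i = R_x(i) - R_y(i); compute d_i^2.
  (5-5)^2=0, (4-3)^2=1, (1-2)^2=1, (6-6)^2=0, (7-1)^2=36, (8-8)^2=0, (2-7)^2=25, (3-4)^2=1
sum(d^2) = 64.
Step 3: rho = 1 - 6*64 / (8*(8^2 - 1)) = 1 - 384/504 = 0.238095.
Step 4: Under H0, t = rho * sqrt((n-2)/(1-rho^2)) = 0.6005 ~ t(6).
Step 5: Two-sided p-value from the t-distribution with 6 df = 0.570156.
Step 6: alpha = 0.05. fail to reject H0.

rho = 0.2381, p = 0.570156, fail to reject H0 at alpha = 0.05.


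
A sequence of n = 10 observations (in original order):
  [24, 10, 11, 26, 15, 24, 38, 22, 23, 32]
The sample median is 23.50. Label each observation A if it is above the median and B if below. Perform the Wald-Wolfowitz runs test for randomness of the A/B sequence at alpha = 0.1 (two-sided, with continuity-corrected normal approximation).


Step 1: Compute median = 23.50; label A = above, B = below.
Labels in order: ABBABAABBA  (n_A = 5, n_B = 5)
Step 2: Count runs R = 7.
Step 3: Under H0 (random ordering), E[R] = 2*n_A*n_B/(n_A+n_B) + 1 = 2*5*5/10 + 1 = 6.0000.
        Var[R] = 2*n_A*n_B*(2*n_A*n_B - n_A - n_B) / ((n_A+n_B)^2 * (n_A+n_B-1)) = 2000/900 = 2.2222.
        SD[R] = 1.4907.
Step 4: Continuity-corrected z = (R - 0.5 - E[R]) / SD[R] = (7 - 0.5 - 6.0000) / 1.4907 = 0.3354.
Step 5: Two-sided p-value via normal approximation = 2*(1 - Phi(|z|)) = 0.737316.
Step 6: alpha = 0.1. fail to reject H0.

R = 7, z = 0.3354, p = 0.737316, fail to reject H0.


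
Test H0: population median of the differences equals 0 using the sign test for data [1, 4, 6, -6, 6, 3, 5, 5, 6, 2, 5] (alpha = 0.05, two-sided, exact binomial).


Step 1: Discard zero differences. Original n = 11; n_eff = number of nonzero differences = 11.
Nonzero differences (with sign): +1, +4, +6, -6, +6, +3, +5, +5, +6, +2, +5
Step 2: Count signs: positive = 10, negative = 1.
Step 3: Under H0: P(positive) = 0.5, so the number of positives S ~ Bin(11, 0.5).
Step 4: Two-sided exact p-value = sum of Bin(11,0.5) probabilities at or below the observed probability = 0.011719.
Step 5: alpha = 0.05. reject H0.

n_eff = 11, pos = 10, neg = 1, p = 0.011719, reject H0.


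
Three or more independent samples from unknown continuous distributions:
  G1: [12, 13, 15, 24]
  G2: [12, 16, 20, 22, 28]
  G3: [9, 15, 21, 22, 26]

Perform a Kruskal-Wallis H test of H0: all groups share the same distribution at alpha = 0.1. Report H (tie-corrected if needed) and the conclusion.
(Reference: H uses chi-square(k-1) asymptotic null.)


Step 1: Combine all N = 14 observations and assign midranks.
sorted (value, group, rank): (9,G3,1), (12,G1,2.5), (12,G2,2.5), (13,G1,4), (15,G1,5.5), (15,G3,5.5), (16,G2,7), (20,G2,8), (21,G3,9), (22,G2,10.5), (22,G3,10.5), (24,G1,12), (26,G3,13), (28,G2,14)
Step 2: Sum ranks within each group.
R_1 = 24 (n_1 = 4)
R_2 = 42 (n_2 = 5)
R_3 = 39 (n_3 = 5)
Step 3: H = 12/(N(N+1)) * sum(R_i^2/n_i) - 3(N+1)
     = 12/(14*15) * (24^2/4 + 42^2/5 + 39^2/5) - 3*15
     = 0.057143 * 801 - 45
     = 0.771429.
Step 4: Ties present; correction factor C = 1 - 18/(14^3 - 14) = 0.993407. Corrected H = 0.771429 / 0.993407 = 0.776549.
Step 5: Under H0, H ~ chi^2(2); p-value = 0.678226.
Step 6: alpha = 0.1. fail to reject H0.

H = 0.7765, df = 2, p = 0.678226, fail to reject H0.


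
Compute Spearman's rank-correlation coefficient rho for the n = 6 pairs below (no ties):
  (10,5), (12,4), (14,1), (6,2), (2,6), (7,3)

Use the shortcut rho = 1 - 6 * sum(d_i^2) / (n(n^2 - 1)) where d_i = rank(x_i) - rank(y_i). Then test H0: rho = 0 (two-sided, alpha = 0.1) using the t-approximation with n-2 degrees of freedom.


Step 1: Rank x and y separately (midranks; no ties here).
rank(x): 10->4, 12->5, 14->6, 6->2, 2->1, 7->3
rank(y): 5->5, 4->4, 1->1, 2->2, 6->6, 3->3
Step 2: d_i = R_x(i) - R_y(i); compute d_i^2.
  (4-5)^2=1, (5-4)^2=1, (6-1)^2=25, (2-2)^2=0, (1-6)^2=25, (3-3)^2=0
sum(d^2) = 52.
Step 3: rho = 1 - 6*52 / (6*(6^2 - 1)) = 1 - 312/210 = -0.485714.
Step 4: Under H0, t = rho * sqrt((n-2)/(1-rho^2)) = -1.1113 ~ t(4).
Step 5: Two-sided p-value from the t-distribution with 4 df = 0.328723.
Step 6: alpha = 0.1. fail to reject H0.

rho = -0.4857, p = 0.328723, fail to reject H0 at alpha = 0.1.


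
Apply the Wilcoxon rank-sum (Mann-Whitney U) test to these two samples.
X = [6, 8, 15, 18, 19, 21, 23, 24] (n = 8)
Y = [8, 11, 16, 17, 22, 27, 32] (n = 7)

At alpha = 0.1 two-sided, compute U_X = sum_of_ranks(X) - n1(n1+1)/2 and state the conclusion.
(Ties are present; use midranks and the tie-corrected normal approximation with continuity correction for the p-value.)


Step 1: Combine and sort all 15 observations; assign midranks.
sorted (value, group): (6,X), (8,X), (8,Y), (11,Y), (15,X), (16,Y), (17,Y), (18,X), (19,X), (21,X), (22,Y), (23,X), (24,X), (27,Y), (32,Y)
ranks: 6->1, 8->2.5, 8->2.5, 11->4, 15->5, 16->6, 17->7, 18->8, 19->9, 21->10, 22->11, 23->12, 24->13, 27->14, 32->15
Step 2: Rank sum for X: R1 = 1 + 2.5 + 5 + 8 + 9 + 10 + 12 + 13 = 60.5.
Step 3: U_X = R1 - n1(n1+1)/2 = 60.5 - 8*9/2 = 60.5 - 36 = 24.5.
       U_Y = n1*n2 - U_X = 56 - 24.5 = 31.5.
Step 4: Ties are present, so use the tie-corrected normal approximation (with continuity correction) for the p-value.
Step 5: p-value = 0.728221; compare to alpha = 0.1. fail to reject H0.

U_X = 24.5, p = 0.728221, fail to reject H0 at alpha = 0.1.
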